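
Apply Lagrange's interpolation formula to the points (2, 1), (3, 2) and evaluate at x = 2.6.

Lagrange interpolation formula:
P(x) = Σ yᵢ × Lᵢ(x)
where Lᵢ(x) = Π_{j≠i} (x - xⱼ)/(xᵢ - xⱼ)

L_0(2.6) = (2.6 - 3)/(2 - 3) = 0.400000
L_1(2.6) = (2.6 - 2)/(3 - 2) = 0.600000

P(2.6) = 1×L_0(2.6) + 2×L_1(2.6)
P(2.6) = 1.600000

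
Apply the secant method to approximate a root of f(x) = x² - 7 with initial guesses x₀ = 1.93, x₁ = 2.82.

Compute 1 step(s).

f(x) = x² - 7
x₀ = 1.93, x₁ = 2.82

Secant formula: x_{n+1} = x_n - f(x_n)(x_n - x_{n-1})/(f(x_n) - f(x_{n-1}))

Iteration 1:
  f(1.930000) = -3.275100
  f(2.820000) = 0.952400
  x_2 = 2.820000 - 0.952400×(2.820000 - 1.930000)/(0.952400 - (-3.275100))
       = 2.619495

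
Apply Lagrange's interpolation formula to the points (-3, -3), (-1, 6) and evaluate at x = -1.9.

Lagrange interpolation formula:
P(x) = Σ yᵢ × Lᵢ(x)
where Lᵢ(x) = Π_{j≠i} (x - xⱼ)/(xᵢ - xⱼ)

L_0(-1.9) = (-1.9 - (-1))/(-3 - (-1)) = 0.450000
L_1(-1.9) = (-1.9 - (-3))/(-1 - (-3)) = 0.550000

P(-1.9) = (-3)×L_0(-1.9) + 6×L_1(-1.9)
P(-1.9) = 1.950000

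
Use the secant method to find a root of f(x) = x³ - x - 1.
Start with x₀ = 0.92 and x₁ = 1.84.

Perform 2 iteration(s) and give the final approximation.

f(x) = x³ - x - 1
x₀ = 0.92, x₁ = 1.84

Secant formula: x_{n+1} = x_n - f(x_n)(x_n - x_{n-1})/(f(x_n) - f(x_{n-1}))

Iteration 1:
  f(0.920000) = -1.141312
  f(1.840000) = 3.389504
  x_2 = 1.840000 - 3.389504×(1.840000 - 0.920000)/(3.389504 - (-1.141312))
       = 1.151748
Iteration 2:
  f(1.840000) = 3.389504
  f(1.151748) = -0.623928
  x_3 = 1.151748 - (-0.623928)×(1.151748 - 1.840000)/(-0.623928 - 3.389504)
       = 1.258743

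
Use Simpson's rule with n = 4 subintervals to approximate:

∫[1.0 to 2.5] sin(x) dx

f(x) = sin(x)
a = 1.0, b = 2.5, n = 4
h = (b - a)/n = 0.375000

Simpson's rule: (h/3)[f(x₀) + 4f(x₁) + 2f(x₂) + ... + f(xₙ)]

x_0 = 1.0000, f(x_0) = 0.841471, coefficient = 1
x_1 = 1.3750, f(x_1) = 0.980893, coefficient = 4
x_2 = 1.7500, f(x_2) = 0.983986, coefficient = 2
x_3 = 2.1250, f(x_3) = 0.850320, coefficient = 4
x_4 = 2.5000, f(x_4) = 0.598472, coefficient = 1

I ≈ (0.375000/3) × 10.732766 = 1.341596
Exact value: 1.341446
Error: 0.000150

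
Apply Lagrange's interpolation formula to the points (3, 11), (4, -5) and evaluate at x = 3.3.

Lagrange interpolation formula:
P(x) = Σ yᵢ × Lᵢ(x)
where Lᵢ(x) = Π_{j≠i} (x - xⱼ)/(xᵢ - xⱼ)

L_0(3.3) = (3.3 - 4)/(3 - 4) = 0.700000
L_1(3.3) = (3.3 - 3)/(4 - 3) = 0.300000

P(3.3) = 11×L_0(3.3) + (-5)×L_1(3.3)
P(3.3) = 6.200000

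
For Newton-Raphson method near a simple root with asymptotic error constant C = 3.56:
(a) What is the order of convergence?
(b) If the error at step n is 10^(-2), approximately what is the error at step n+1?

(a) Newton-Raphson has quadratic (order 2) convergence near simple roots.
    This means |e_{n+1}| ≈ C|e_n|².

(b) With |e_n| = 10^(-2) and C = 3.56:
    |e_{n+1}| ≈ 3.56 × (10^(-2))² = 3.56 × 10^(-4)

(a) 2 (quadratic); (b) |e_{n+1}| ≈ 3.560e-04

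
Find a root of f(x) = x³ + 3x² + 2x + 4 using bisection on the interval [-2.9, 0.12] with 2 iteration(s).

f(x) = x³ + 3x² + 2x + 4
Initial interval: [-2.9, 0.12]

Iteration 1:
  c_1 = (-2.900000 + 0.120000)/2 = -1.390000
  f(c_1) = f(-1.390000) = 4.330681
  f(a) × f(c) < 0, new interval: [-2.900000, -1.390000]
Iteration 2:
  c_2 = (-2.900000 + (-1.390000))/2 = -2.145000
  f(c_2) = f(-2.145000) = 3.643876
  f(a) × f(c) < 0, new interval: [-2.900000, -2.145000]

After 2 iteration(s), the approximation is c_2 = -2.145000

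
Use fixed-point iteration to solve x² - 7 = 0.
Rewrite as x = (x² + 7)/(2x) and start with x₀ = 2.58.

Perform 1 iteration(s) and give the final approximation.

Equation: x² - 7 = 0
Fixed-point form: x = (x² + 7)/(2x)
x₀ = 2.58

x_1 = g(2.580000) = 2.646589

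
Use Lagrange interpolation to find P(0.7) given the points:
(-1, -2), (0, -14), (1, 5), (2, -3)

Lagrange interpolation formula:
P(x) = Σ yᵢ × Lᵢ(x)
where Lᵢ(x) = Π_{j≠i} (x - xⱼ)/(xᵢ - xⱼ)

L_0(0.7) = (0.7 - 0)/(-1 - 0) × (0.7 - 1)/(-1 - 1) × (0.7 - 2)/(-1 - 2) = -0.045500
L_1(0.7) = (0.7 - (-1))/(0 - (-1)) × (0.7 - 1)/(0 - 1) × (0.7 - 2)/(0 - 2) = 0.331500
L_2(0.7) = (0.7 - (-1))/(1 - (-1)) × (0.7 - 0)/(1 - 0) × (0.7 - 2)/(1 - 2) = 0.773500
L_3(0.7) = (0.7 - (-1))/(2 - (-1)) × (0.7 - 0)/(2 - 0) × (0.7 - 1)/(2 - 1) = -0.059500

P(0.7) = (-2)×L_0(0.7) + (-14)×L_1(0.7) + 5×L_2(0.7) + (-3)×L_3(0.7)
P(0.7) = -0.504000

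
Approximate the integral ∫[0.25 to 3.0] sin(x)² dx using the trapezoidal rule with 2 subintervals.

f(x) = sin(x)²
a = 0.25, b = 3.0, n = 2
h = (b - a)/n = 1.375000

Trapezoidal rule: (h/2)[f(x₀) + 2f(x₁) + 2f(x₂) + ... + f(xₙ)]

x_0 = 0.2500, f(x_0) = 0.061209, coefficient = 1
x_1 = 1.6250, f(x_1) = 0.997065, coefficient = 2
x_2 = 3.0000, f(x_2) = 0.019915, coefficient = 1

I ≈ (1.375000/2) × 2.075253 = 1.426737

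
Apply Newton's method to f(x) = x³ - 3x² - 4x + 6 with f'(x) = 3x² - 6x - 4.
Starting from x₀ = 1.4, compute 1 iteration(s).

f(x) = x³ - 3x² - 4x + 6
f'(x) = 3x² - 6x - 4
x₀ = 1.4

Newton-Raphson formula: x_{n+1} = x_n - f(x_n)/f'(x_n)

Iteration 1:
  f(1.400000) = -2.736000
  f'(1.400000) = -6.520000
  x_1 = 1.400000 - (-2.736000)/(-6.520000) = 0.980368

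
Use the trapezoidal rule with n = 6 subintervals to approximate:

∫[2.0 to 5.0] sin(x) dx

f(x) = sin(x)
a = 2.0, b = 5.0, n = 6
h = (b - a)/n = 0.500000

Trapezoidal rule: (h/2)[f(x₀) + 2f(x₁) + 2f(x₂) + ... + f(xₙ)]

x_0 = 2.0000, f(x_0) = 0.909297, coefficient = 1
x_1 = 2.5000, f(x_1) = 0.598472, coefficient = 2
x_2 = 3.0000, f(x_2) = 0.141120, coefficient = 2
x_3 = 3.5000, f(x_3) = -0.350783, coefficient = 2
x_4 = 4.0000, f(x_4) = -0.756802, coefficient = 2
x_5 = 4.5000, f(x_5) = -0.977530, coefficient = 2
x_6 = 5.0000, f(x_6) = -0.958924, coefficient = 1

I ≈ (0.500000/2) × -2.740674 = -0.685169
Exact value: -0.699809
Error: 0.014640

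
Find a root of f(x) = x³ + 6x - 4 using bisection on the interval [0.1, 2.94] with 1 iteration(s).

f(x) = x³ + 6x - 4
Initial interval: [0.1, 2.94]

Iteration 1:
  c_1 = (0.100000 + 2.940000)/2 = 1.520000
  f(c_1) = f(1.520000) = 8.631808
  f(a) × f(c) < 0, new interval: [0.100000, 1.520000]

After 1 iteration(s), the approximation is c_1 = 1.520000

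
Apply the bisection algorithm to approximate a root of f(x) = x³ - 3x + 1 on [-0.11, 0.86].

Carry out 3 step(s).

f(x) = x³ - 3x + 1
Initial interval: [-0.11, 0.86]

Iteration 1:
  c_1 = (-0.110000 + 0.860000)/2 = 0.375000
  f(c_1) = f(0.375000) = -0.072266
  f(a) × f(c) < 0, new interval: [-0.110000, 0.375000]
Iteration 2:
  c_2 = (-0.110000 + 0.375000)/2 = 0.132500
  f(c_2) = f(0.132500) = 0.604826
  f(a) × f(c) ≥ 0, new interval: [0.132500, 0.375000]
Iteration 3:
  c_3 = (0.132500 + 0.375000)/2 = 0.253750
  f(c_3) = f(0.253750) = 0.255089
  f(a) × f(c) ≥ 0, new interval: [0.253750, 0.375000]

After 3 iteration(s), the approximation is c_3 = 0.253750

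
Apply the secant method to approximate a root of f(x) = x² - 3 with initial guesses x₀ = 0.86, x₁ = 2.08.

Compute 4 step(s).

f(x) = x² - 3
x₀ = 0.86, x₁ = 2.08

Secant formula: x_{n+1} = x_n - f(x_n)(x_n - x_{n-1})/(f(x_n) - f(x_{n-1}))

Iteration 1:
  f(0.860000) = -2.260400
  f(2.080000) = 1.326400
  x_2 = 2.080000 - 1.326400×(2.080000 - 0.860000)/(1.326400 - (-2.260400))
       = 1.628844
Iteration 2:
  f(2.080000) = 1.326400
  f(1.628844) = -0.346869
  x_3 = 1.628844 - (-0.346869)×(1.628844 - 2.080000)/(-0.346869 - 1.326400)
       = 1.722368
Iteration 3:
  f(1.628844) = -0.346869
  f(1.722368) = -0.033447
  x_4 = 1.722368 - (-0.033447)×(1.722368 - 1.628844)/(-0.033447 - (-0.346869))
       = 1.732349
Iteration 4:
  f(1.722368) = -0.033447
  f(1.732349) = 0.001033
  x_5 = 1.732349 - 0.001033×(1.732349 - 1.722368)/(0.001033 - (-0.033447))
       = 1.732050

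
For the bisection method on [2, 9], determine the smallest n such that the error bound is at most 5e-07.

We need (b-a)/2^n ≤ 5e-07
(9 - 2)/2^n ≤ 5e-07
7/2^n ≤ 5e-07
2^n ≥ 14000000
n ≥ log₂(14000000) = 23.74
n ≥ 24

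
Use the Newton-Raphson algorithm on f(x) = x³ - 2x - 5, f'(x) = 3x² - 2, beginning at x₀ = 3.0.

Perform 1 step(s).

f(x) = x³ - 2x - 5
f'(x) = 3x² - 2
x₀ = 3.0

Newton-Raphson formula: x_{n+1} = x_n - f(x_n)/f'(x_n)

Iteration 1:
  f(3.000000) = 16.000000
  f'(3.000000) = 25.000000
  x_1 = 3.000000 - 16.000000/25.000000 = 2.360000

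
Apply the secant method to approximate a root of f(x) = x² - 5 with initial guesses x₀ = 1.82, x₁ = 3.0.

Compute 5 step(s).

f(x) = x² - 5
x₀ = 1.82, x₁ = 3.0

Secant formula: x_{n+1} = x_n - f(x_n)(x_n - x_{n-1})/(f(x_n) - f(x_{n-1}))

Iteration 1:
  f(1.820000) = -1.687600
  f(3.000000) = 4.000000
  x_2 = 3.000000 - 4.000000×(3.000000 - 1.820000)/(4.000000 - (-1.687600))
       = 2.170124
Iteration 2:
  f(3.000000) = 4.000000
  f(2.170124) = -0.290560
  x_3 = 2.170124 - (-0.290560)×(2.170124 - 3.000000)/(-0.290560 - 4.000000)
       = 2.226324
Iteration 3:
  f(2.170124) = -0.290560
  f(2.226324) = -0.043480
  x_4 = 2.226324 - (-0.043480)×(2.226324 - 2.170124)/(-0.043480 - (-0.290560))
       = 2.236214
Iteration 4:
  f(2.226324) = -0.043480
  f(2.236214) = 0.000654
  x_5 = 2.236214 - 0.000654×(2.236214 - 2.226324)/(0.000654 - (-0.043480))
       = 2.236068
Iteration 5:
  f(2.236214) = 0.000654
  f(2.236068) = -0.000001
  x_6 = 2.236068 - (-0.000001)×(2.236068 - 2.236214)/(-0.000001 - 0.000654)
       = 2.236068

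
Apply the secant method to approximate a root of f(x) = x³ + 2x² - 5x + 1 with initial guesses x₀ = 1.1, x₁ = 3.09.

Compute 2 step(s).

f(x) = x³ + 2x² - 5x + 1
x₀ = 1.1, x₁ = 3.09

Secant formula: x_{n+1} = x_n - f(x_n)(x_n - x_{n-1})/(f(x_n) - f(x_{n-1}))

Iteration 1:
  f(1.100000) = -0.749000
  f(3.090000) = 34.149829
  x_2 = 3.090000 - 34.149829×(3.090000 - 1.100000)/(34.149829 - (-0.749000))
       = 1.142709
Iteration 2:
  f(3.090000) = 34.149829
  f(1.142709) = -0.609845
  x_3 = 1.142709 - (-0.609845)×(1.142709 - 3.090000)/(-0.609845 - 34.149829)
       = 1.176874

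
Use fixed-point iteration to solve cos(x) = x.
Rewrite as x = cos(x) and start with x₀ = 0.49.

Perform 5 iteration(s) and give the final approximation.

Equation: cos(x) = x
Fixed-point form: x = cos(x)
x₀ = 0.49

x_1 = g(0.490000) = 0.882333
x_2 = g(0.882333) = 0.635351
x_3 = g(0.635351) = 0.804863
x_4 = g(0.804863) = 0.693210
x_5 = g(0.693210) = 0.769199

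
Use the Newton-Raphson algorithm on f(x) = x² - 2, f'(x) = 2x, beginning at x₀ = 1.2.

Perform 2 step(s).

f(x) = x² - 2
f'(x) = 2x
x₀ = 1.2

Newton-Raphson formula: x_{n+1} = x_n - f(x_n)/f'(x_n)

Iteration 1:
  f(1.200000) = -0.560000
  f'(1.200000) = 2.400000
  x_1 = 1.200000 - (-0.560000)/2.400000 = 1.433333
Iteration 2:
  f(1.433333) = 0.054444
  f'(1.433333) = 2.866667
  x_2 = 1.433333 - 0.054444/2.866667 = 1.414341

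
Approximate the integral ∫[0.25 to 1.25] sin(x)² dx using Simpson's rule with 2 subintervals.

f(x) = sin(x)²
a = 0.25, b = 1.25, n = 2
h = (b - a)/n = 0.500000

Simpson's rule: (h/3)[f(x₀) + 4f(x₁) + 2f(x₂) + ... + f(xₙ)]

x_0 = 0.2500, f(x_0) = 0.061209, coefficient = 1
x_1 = 0.7500, f(x_1) = 0.464631, coefficient = 4
x_2 = 1.2500, f(x_2) = 0.900572, coefficient = 1

I ≈ (0.500000/3) × 2.820306 = 0.470051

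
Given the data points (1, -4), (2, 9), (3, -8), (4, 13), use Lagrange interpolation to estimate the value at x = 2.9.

Lagrange interpolation formula:
P(x) = Σ yᵢ × Lᵢ(x)
where Lᵢ(x) = Π_{j≠i} (x - xⱼ)/(xᵢ - xⱼ)

L_0(2.9) = (2.9 - 2)/(1 - 2) × (2.9 - 3)/(1 - 3) × (2.9 - 4)/(1 - 4) = -0.016500
L_1(2.9) = (2.9 - 1)/(2 - 1) × (2.9 - 3)/(2 - 3) × (2.9 - 4)/(2 - 4) = 0.104500
L_2(2.9) = (2.9 - 1)/(3 - 1) × (2.9 - 2)/(3 - 2) × (2.9 - 4)/(3 - 4) = 0.940500
L_3(2.9) = (2.9 - 1)/(4 - 1) × (2.9 - 2)/(4 - 2) × (2.9 - 3)/(4 - 3) = -0.028500

P(2.9) = (-4)×L_0(2.9) + 9×L_1(2.9) + (-8)×L_2(2.9) + 13×L_3(2.9)
P(2.9) = -6.888000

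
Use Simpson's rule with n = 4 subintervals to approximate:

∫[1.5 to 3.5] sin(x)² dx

f(x) = sin(x)²
a = 1.5, b = 3.5, n = 4
h = (b - a)/n = 0.500000

Simpson's rule: (h/3)[f(x₀) + 4f(x₁) + 2f(x₂) + ... + f(xₙ)]

x_0 = 1.5000, f(x_0) = 0.994996, coefficient = 1
x_1 = 2.0000, f(x_1) = 0.826822, coefficient = 4
x_2 = 2.5000, f(x_2) = 0.358169, coefficient = 2
x_3 = 3.0000, f(x_3) = 0.019915, coefficient = 4
x_4 = 3.5000, f(x_4) = 0.123049, coefficient = 1

I ≈ (0.500000/3) × 5.221330 = 0.870222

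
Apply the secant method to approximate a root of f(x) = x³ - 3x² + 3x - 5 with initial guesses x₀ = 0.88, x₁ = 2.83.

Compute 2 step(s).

f(x) = x³ - 3x² + 3x - 5
x₀ = 0.88, x₁ = 2.83

Secant formula: x_{n+1} = x_n - f(x_n)(x_n - x_{n-1})/(f(x_n) - f(x_{n-1}))

Iteration 1:
  f(0.880000) = -4.001728
  f(2.830000) = 2.128487
  x_2 = 2.830000 - 2.128487×(2.830000 - 0.880000)/(2.128487 - (-4.001728))
       = 2.152936
Iteration 2:
  f(2.830000) = 2.128487
  f(2.152936) = -2.467448
  x_3 = 2.152936 - (-2.467448)×(2.152936 - 2.830000)/(-2.467448 - 2.128487)
       = 2.516435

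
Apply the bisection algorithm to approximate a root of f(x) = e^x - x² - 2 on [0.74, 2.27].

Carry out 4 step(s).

f(x) = e^x - x² - 2
Initial interval: [0.74, 2.27]

Iteration 1:
  c_1 = (0.740000 + 2.270000)/2 = 1.505000
  f(c_1) = f(1.505000) = 0.239129
  f(a) × f(c) < 0, new interval: [0.740000, 1.505000]
Iteration 2:
  c_2 = (0.740000 + 1.505000)/2 = 1.122500
  f(c_2) = f(1.122500) = -0.187480
  f(a) × f(c) ≥ 0, new interval: [1.122500, 1.505000]
Iteration 3:
  c_3 = (1.122500 + 1.505000)/2 = 1.313750
  f(c_3) = f(1.313750) = -0.005841
  f(a) × f(c) ≥ 0, new interval: [1.313750, 1.505000]
Iteration 4:
  c_4 = (1.313750 + 1.505000)/2 = 1.409375
  f(c_4) = f(1.409375) = 0.107058
  f(a) × f(c) < 0, new interval: [1.313750, 1.409375]

After 4 iteration(s), the approximation is c_4 = 1.409375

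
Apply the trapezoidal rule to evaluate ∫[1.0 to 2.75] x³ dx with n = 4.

f(x) = x³
a = 1.0, b = 2.75, n = 4
h = (b - a)/n = 0.437500

Trapezoidal rule: (h/2)[f(x₀) + 2f(x₁) + 2f(x₂) + ... + f(xₙ)]

x_0 = 1.0000, f(x_0) = 1.000000, coefficient = 1
x_1 = 1.4375, f(x_1) = 2.970459, coefficient = 2
x_2 = 1.8750, f(x_2) = 6.591797, coefficient = 2
x_3 = 2.3125, f(x_3) = 12.366455, coefficient = 2
x_4 = 2.7500, f(x_4) = 20.796875, coefficient = 1

I ≈ (0.437500/2) × 65.654297 = 14.361877
Exact value: 14.047852
Error: 0.314026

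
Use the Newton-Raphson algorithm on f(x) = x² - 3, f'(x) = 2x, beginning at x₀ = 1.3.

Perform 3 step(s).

f(x) = x² - 3
f'(x) = 2x
x₀ = 1.3

Newton-Raphson formula: x_{n+1} = x_n - f(x_n)/f'(x_n)

Iteration 1:
  f(1.300000) = -1.310000
  f'(1.300000) = 2.600000
  x_1 = 1.300000 - (-1.310000)/2.600000 = 1.803846
Iteration 2:
  f(1.803846) = 0.253861
  f'(1.803846) = 3.607692
  x_2 = 1.803846 - 0.253861/3.607692 = 1.733480
Iteration 3:
  f(1.733480) = 0.004951
  f'(1.733480) = 3.466959
  x_3 = 1.733480 - 0.004951/3.466959 = 1.732051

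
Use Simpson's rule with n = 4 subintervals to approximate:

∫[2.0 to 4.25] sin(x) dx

f(x) = sin(x)
a = 2.0, b = 4.25, n = 4
h = (b - a)/n = 0.562500

Simpson's rule: (h/3)[f(x₀) + 4f(x₁) + 2f(x₂) + ... + f(xₙ)]

x_0 = 2.0000, f(x_0) = 0.909297, coefficient = 1
x_1 = 2.5625, f(x_1) = 0.547265, coefficient = 4
x_2 = 3.1250, f(x_2) = 0.016592, coefficient = 2
x_3 = 3.6875, f(x_3) = -0.519194, coefficient = 4
x_4 = 4.2500, f(x_4) = -0.894989, coefficient = 1

I ≈ (0.562500/3) × 0.159776 = 0.029958
Exact value: 0.029941
Error: 0.000017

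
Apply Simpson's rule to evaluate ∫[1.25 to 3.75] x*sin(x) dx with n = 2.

f(x) = x*sin(x)
a = 1.25, b = 3.75, n = 2
h = (b - a)/n = 1.250000

Simpson's rule: (h/3)[f(x₀) + 4f(x₁) + 2f(x₂) + ... + f(xₙ)]

x_0 = 1.2500, f(x_0) = 1.186231, coefficient = 1
x_1 = 2.5000, f(x_1) = 1.496180, coefficient = 4
x_2 = 3.7500, f(x_2) = -2.143355, coefficient = 1

I ≈ (1.250000/3) × 5.027597 = 2.094832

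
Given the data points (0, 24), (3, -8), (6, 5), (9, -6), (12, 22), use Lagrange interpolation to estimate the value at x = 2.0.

Lagrange interpolation formula:
P(x) = Σ yᵢ × Lᵢ(x)
where Lᵢ(x) = Π_{j≠i} (x - xⱼ)/(xᵢ - xⱼ)

L_0(2.0) = (2.0 - 3)/(0 - 3) × (2.0 - 6)/(0 - 6) × (2.0 - 9)/(0 - 9) × (2.0 - 12)/(0 - 12) = 0.144033
L_1(2.0) = (2.0 - 0)/(3 - 0) × (2.0 - 6)/(3 - 6) × (2.0 - 9)/(3 - 9) × (2.0 - 12)/(3 - 12) = 1.152263
L_2(2.0) = (2.0 - 0)/(6 - 0) × (2.0 - 3)/(6 - 3) × (2.0 - 9)/(6 - 9) × (2.0 - 12)/(6 - 12) = -0.432099
L_3(2.0) = (2.0 - 0)/(9 - 0) × (2.0 - 3)/(9 - 3) × (2.0 - 6)/(9 - 6) × (2.0 - 12)/(9 - 12) = 0.164609
L_4(2.0) = (2.0 - 0)/(12 - 0) × (2.0 - 3)/(12 - 3) × (2.0 - 6)/(12 - 6) × (2.0 - 9)/(12 - 9) = -0.028807

P(2.0) = 24×L_0(2.0) + (-8)×L_1(2.0) + 5×L_2(2.0) + (-6)×L_3(2.0) + 22×L_4(2.0)
P(2.0) = -9.543210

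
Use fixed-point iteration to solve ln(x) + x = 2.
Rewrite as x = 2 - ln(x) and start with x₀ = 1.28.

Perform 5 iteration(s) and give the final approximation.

Equation: ln(x) + x = 2
Fixed-point form: x = 2 - ln(x)
x₀ = 1.28

x_1 = g(1.280000) = 1.753140
x_2 = g(1.753140) = 1.438592
x_3 = g(1.438592) = 1.636335
x_4 = g(1.636335) = 1.507541
x_5 = g(1.507541) = 1.589520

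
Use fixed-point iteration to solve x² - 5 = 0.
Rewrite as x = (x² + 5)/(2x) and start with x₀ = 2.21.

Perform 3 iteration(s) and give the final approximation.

Equation: x² - 5 = 0
Fixed-point form: x = (x² + 5)/(2x)
x₀ = 2.21

x_1 = g(2.210000) = 2.236222
x_2 = g(2.236222) = 2.236068
x_3 = g(2.236068) = 2.236068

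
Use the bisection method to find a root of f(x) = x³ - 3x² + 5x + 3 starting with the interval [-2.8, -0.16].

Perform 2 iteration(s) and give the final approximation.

f(x) = x³ - 3x² + 5x + 3
Initial interval: [-2.8, -0.16]

Iteration 1:
  c_1 = (-2.800000 + (-0.160000))/2 = -1.480000
  f(c_1) = f(-1.480000) = -14.212992
  f(a) × f(c) ≥ 0, new interval: [-1.480000, -0.160000]
Iteration 2:
  c_2 = (-1.480000 + (-0.160000))/2 = -0.820000
  f(c_2) = f(-0.820000) = -3.668568
  f(a) × f(c) ≥ 0, new interval: [-0.820000, -0.160000]

After 2 iteration(s), the approximation is c_2 = -0.820000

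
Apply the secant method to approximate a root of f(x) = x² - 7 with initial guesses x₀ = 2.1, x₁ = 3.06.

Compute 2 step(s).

f(x) = x² - 7
x₀ = 2.1, x₁ = 3.06

Secant formula: x_{n+1} = x_n - f(x_n)(x_n - x_{n-1})/(f(x_n) - f(x_{n-1}))

Iteration 1:
  f(2.100000) = -2.590000
  f(3.060000) = 2.363600
  x_2 = 3.060000 - 2.363600×(3.060000 - 2.100000)/(2.363600 - (-2.590000))
       = 2.601938
Iteration 2:
  f(3.060000) = 2.363600
  f(2.601938) = -0.229919
  x_3 = 2.601938 - (-0.229919)×(2.601938 - 3.060000)/(-0.229919 - 2.363600)
       = 2.642546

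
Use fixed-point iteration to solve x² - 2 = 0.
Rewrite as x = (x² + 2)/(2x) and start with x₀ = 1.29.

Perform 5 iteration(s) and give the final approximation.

Equation: x² - 2 = 0
Fixed-point form: x = (x² + 2)/(2x)
x₀ = 1.29

x_1 = g(1.290000) = 1.420194
x_2 = g(1.420194) = 1.414226
x_3 = g(1.414226) = 1.414214
x_4 = g(1.414214) = 1.414214
x_5 = g(1.414214) = 1.414214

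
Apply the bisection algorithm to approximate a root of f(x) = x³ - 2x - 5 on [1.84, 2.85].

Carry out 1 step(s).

f(x) = x³ - 2x - 5
Initial interval: [1.84, 2.85]

Iteration 1:
  c_1 = (1.840000 + 2.850000)/2 = 2.345000
  f(c_1) = f(2.345000) = 3.205214
  f(a) × f(c) < 0, new interval: [1.840000, 2.345000]

After 1 iteration(s), the approximation is c_1 = 2.345000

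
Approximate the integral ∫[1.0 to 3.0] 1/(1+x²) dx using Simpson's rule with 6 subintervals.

f(x) = 1/(1+x²)
a = 1.0, b = 3.0, n = 6
h = (b - a)/n = 0.333333

Simpson's rule: (h/3)[f(x₀) + 4f(x₁) + 2f(x₂) + ... + f(xₙ)]

x_0 = 1.0000, f(x_0) = 0.500000, coefficient = 1
x_1 = 1.3333, f(x_1) = 0.360000, coefficient = 4
x_2 = 1.6667, f(x_2) = 0.264706, coefficient = 2
x_3 = 2.0000, f(x_3) = 0.200000, coefficient = 4
x_4 = 2.3333, f(x_4) = 0.155172, coefficient = 2
x_5 = 2.6667, f(x_5) = 0.123288, coefficient = 4
x_6 = 3.0000, f(x_6) = 0.100000, coefficient = 1

I ≈ (0.333333/3) × 4.172907 = 0.463656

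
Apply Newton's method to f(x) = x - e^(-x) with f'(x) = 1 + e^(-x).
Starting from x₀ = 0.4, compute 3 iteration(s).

f(x) = x - e^(-x)
f'(x) = 1 + e^(-x)
x₀ = 0.4

Newton-Raphson formula: x_{n+1} = x_n - f(x_n)/f'(x_n)

Iteration 1:
  f(0.400000) = -0.270320
  f'(0.400000) = 1.670320
  x_1 = 0.400000 - (-0.270320)/1.670320 = 0.561837
Iteration 2:
  f(0.561837) = -0.008323
  f'(0.561837) = 1.570161
  x_2 = 0.561837 - (-0.008323)/1.570161 = 0.567138
Iteration 3:
  f(0.567138) = -0.000008
  f'(0.567138) = 1.567146
  x_3 = 0.567138 - (-0.000008)/1.567146 = 0.567143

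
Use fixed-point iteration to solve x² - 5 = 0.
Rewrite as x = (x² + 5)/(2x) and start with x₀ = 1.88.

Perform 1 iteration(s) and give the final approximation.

Equation: x² - 5 = 0
Fixed-point form: x = (x² + 5)/(2x)
x₀ = 1.88

x_1 = g(1.880000) = 2.269787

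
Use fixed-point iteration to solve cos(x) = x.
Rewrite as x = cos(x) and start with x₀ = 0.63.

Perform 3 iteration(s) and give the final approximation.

Equation: cos(x) = x
Fixed-point form: x = cos(x)
x₀ = 0.63

x_1 = g(0.630000) = 0.808028
x_2 = g(0.808028) = 0.690926
x_3 = g(0.690926) = 0.770656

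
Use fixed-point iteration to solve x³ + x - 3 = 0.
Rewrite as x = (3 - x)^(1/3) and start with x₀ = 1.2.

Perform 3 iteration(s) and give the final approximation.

Equation: x³ + x - 3 = 0
Fixed-point form: x = (3 - x)^(1/3)
x₀ = 1.2

x_1 = g(1.200000) = 1.216440
x_2 = g(1.216440) = 1.212726
x_3 = g(1.212726) = 1.213567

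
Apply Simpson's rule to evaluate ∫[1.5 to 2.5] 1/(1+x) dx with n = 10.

f(x) = 1/(1+x)
a = 1.5, b = 2.5, n = 10
h = (b - a)/n = 0.100000

Simpson's rule: (h/3)[f(x₀) + 4f(x₁) + 2f(x₂) + ... + f(xₙ)]

x_0 = 1.5000, f(x_0) = 0.400000, coefficient = 1
x_1 = 1.6000, f(x_1) = 0.384615, coefficient = 4
x_2 = 1.7000, f(x_2) = 0.370370, coefficient = 2
x_3 = 1.8000, f(x_3) = 0.357143, coefficient = 4
x_4 = 1.9000, f(x_4) = 0.344828, coefficient = 2
x_5 = 2.0000, f(x_5) = 0.333333, coefficient = 4
x_6 = 2.1000, f(x_6) = 0.322581, coefficient = 2
x_7 = 2.2000, f(x_7) = 0.312500, coefficient = 4
x_8 = 2.3000, f(x_8) = 0.303030, coefficient = 2
x_9 = 2.4000, f(x_9) = 0.294118, coefficient = 4
x_10 = 2.5000, f(x_10) = 0.285714, coefficient = 1

I ≈ (0.100000/3) × 10.094169 = 0.336472
Exact value: 0.336472
Error: 0.000000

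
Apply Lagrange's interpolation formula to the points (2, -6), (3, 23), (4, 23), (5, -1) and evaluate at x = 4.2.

Lagrange interpolation formula:
P(x) = Σ yᵢ × Lᵢ(x)
where Lᵢ(x) = Π_{j≠i} (x - xⱼ)/(xᵢ - xⱼ)

L_0(4.2) = (4.2 - 3)/(2 - 3) × (4.2 - 4)/(2 - 4) × (4.2 - 5)/(2 - 5) = 0.032000
L_1(4.2) = (4.2 - 2)/(3 - 2) × (4.2 - 4)/(3 - 4) × (4.2 - 5)/(3 - 5) = -0.176000
L_2(4.2) = (4.2 - 2)/(4 - 2) × (4.2 - 3)/(4 - 3) × (4.2 - 5)/(4 - 5) = 1.056000
L_3(4.2) = (4.2 - 2)/(5 - 2) × (4.2 - 3)/(5 - 3) × (4.2 - 4)/(5 - 4) = 0.088000

P(4.2) = (-6)×L_0(4.2) + 23×L_1(4.2) + 23×L_2(4.2) + (-1)×L_3(4.2)
P(4.2) = 19.960000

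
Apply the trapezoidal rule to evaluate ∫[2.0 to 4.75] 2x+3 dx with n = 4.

f(x) = 2x+3
a = 2.0, b = 4.75, n = 4
h = (b - a)/n = 0.687500

Trapezoidal rule: (h/2)[f(x₀) + 2f(x₁) + 2f(x₂) + ... + f(xₙ)]

x_0 = 2.0000, f(x_0) = 7.000000, coefficient = 1
x_1 = 2.6875, f(x_1) = 8.375000, coefficient = 2
x_2 = 3.3750, f(x_2) = 9.750000, coefficient = 2
x_3 = 4.0625, f(x_3) = 11.125000, coefficient = 2
x_4 = 4.7500, f(x_4) = 12.500000, coefficient = 1

I ≈ (0.687500/2) × 78.000000 = 26.812500
Exact value: 26.812500
Error: 0.000000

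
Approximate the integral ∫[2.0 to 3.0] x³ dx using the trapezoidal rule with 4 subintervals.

f(x) = x³
a = 2.0, b = 3.0, n = 4
h = (b - a)/n = 0.250000

Trapezoidal rule: (h/2)[f(x₀) + 2f(x₁) + 2f(x₂) + ... + f(xₙ)]

x_0 = 2.0000, f(x_0) = 8.000000, coefficient = 1
x_1 = 2.2500, f(x_1) = 11.390625, coefficient = 2
x_2 = 2.5000, f(x_2) = 15.625000, coefficient = 2
x_3 = 2.7500, f(x_3) = 20.796875, coefficient = 2
x_4 = 3.0000, f(x_4) = 27.000000, coefficient = 1

I ≈ (0.250000/2) × 130.625000 = 16.328125
Exact value: 16.250000
Error: 0.078125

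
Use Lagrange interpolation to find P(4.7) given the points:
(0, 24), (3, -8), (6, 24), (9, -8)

Lagrange interpolation formula:
P(x) = Σ yᵢ × Lᵢ(x)
where Lᵢ(x) = Π_{j≠i} (x - xⱼ)/(xᵢ - xⱼ)

L_0(4.7) = (4.7 - 3)/(0 - 3) × (4.7 - 6)/(0 - 6) × (4.7 - 9)/(0 - 9) = -0.058660
L_1(4.7) = (4.7 - 0)/(3 - 0) × (4.7 - 6)/(3 - 6) × (4.7 - 9)/(3 - 9) = 0.486537
L_2(4.7) = (4.7 - 0)/(6 - 0) × (4.7 - 3)/(6 - 3) × (4.7 - 9)/(6 - 9) = 0.636241
L_3(4.7) = (4.7 - 0)/(9 - 0) × (4.7 - 3)/(9 - 3) × (4.7 - 6)/(9 - 6) = -0.064117

P(4.7) = 24×L_0(4.7) + (-8)×L_1(4.7) + 24×L_2(4.7) + (-8)×L_3(4.7)
P(4.7) = 10.482568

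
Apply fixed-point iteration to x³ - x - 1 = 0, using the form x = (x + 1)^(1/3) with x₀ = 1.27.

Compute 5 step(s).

Equation: x³ - x - 1 = 0
Fixed-point form: x = (x + 1)^(1/3)
x₀ = 1.27

x_1 = g(1.270000) = 1.314242
x_2 = g(1.314242) = 1.322725
x_3 = g(1.322725) = 1.324339
x_4 = g(1.324339) = 1.324646
x_5 = g(1.324646) = 1.324704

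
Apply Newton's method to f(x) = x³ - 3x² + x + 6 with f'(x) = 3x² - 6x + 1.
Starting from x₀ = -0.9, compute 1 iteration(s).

f(x) = x³ - 3x² + x + 6
f'(x) = 3x² - 6x + 1
x₀ = -0.9

Newton-Raphson formula: x_{n+1} = x_n - f(x_n)/f'(x_n)

Iteration 1:
  f(-0.900000) = 1.941000
  f'(-0.900000) = 8.830000
  x_1 = -0.900000 - 1.941000/8.830000 = -1.119819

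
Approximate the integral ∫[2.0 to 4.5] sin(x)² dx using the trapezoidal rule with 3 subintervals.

f(x) = sin(x)²
a = 2.0, b = 4.5, n = 3
h = (b - a)/n = 0.833333

Trapezoidal rule: (h/2)[f(x₀) + 2f(x₁) + 2f(x₂) + ... + f(xₙ)]

x_0 = 2.0000, f(x_0) = 0.826822, coefficient = 1
x_1 = 2.8333, f(x_1) = 0.092052, coefficient = 2
x_2 = 3.6667, f(x_2) = 0.251279, coefficient = 2
x_3 = 4.5000, f(x_3) = 0.955565, coefficient = 1

I ≈ (0.833333/2) × 2.469048 = 1.028770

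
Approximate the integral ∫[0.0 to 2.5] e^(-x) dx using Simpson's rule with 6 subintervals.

f(x) = e^(-x)
a = 0.0, b = 2.5, n = 6
h = (b - a)/n = 0.416667

Simpson's rule: (h/3)[f(x₀) + 4f(x₁) + 2f(x₂) + ... + f(xₙ)]

x_0 = 0.0000, f(x_0) = 1.000000, coefficient = 1
x_1 = 0.4167, f(x_1) = 0.659241, coefficient = 4
x_2 = 0.8333, f(x_2) = 0.434598, coefficient = 2
x_3 = 1.2500, f(x_3) = 0.286505, coefficient = 4
x_4 = 1.6667, f(x_4) = 0.188876, coefficient = 2
x_5 = 2.0833, f(x_5) = 0.124514, coefficient = 4
x_6 = 2.5000, f(x_6) = 0.082085, coefficient = 1

I ≈ (0.416667/3) × 6.610072 = 0.918066
Exact value: 0.917915
Error: 0.000151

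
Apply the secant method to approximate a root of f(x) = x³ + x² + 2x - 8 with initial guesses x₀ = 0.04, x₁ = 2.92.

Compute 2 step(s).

f(x) = x³ + x² + 2x - 8
x₀ = 0.04, x₁ = 2.92

Secant formula: x_{n+1} = x_n - f(x_n)(x_n - x_{n-1})/(f(x_n) - f(x_{n-1}))

Iteration 1:
  f(0.040000) = -7.918336
  f(2.920000) = 31.263488
  x_2 = 2.920000 - 31.263488×(2.920000 - 0.040000)/(31.263488 - (-7.918336))
       = 0.622025
Iteration 2:
  f(2.920000) = 31.263488
  f(0.622025) = -6.128363
  x_3 = 0.622025 - (-6.128363)×(0.622025 - 2.920000)/(-6.128363 - 31.263488)
       = 0.998653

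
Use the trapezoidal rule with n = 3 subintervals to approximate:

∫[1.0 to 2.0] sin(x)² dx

f(x) = sin(x)²
a = 1.0, b = 2.0, n = 3
h = (b - a)/n = 0.333333

Trapezoidal rule: (h/2)[f(x₀) + 2f(x₁) + 2f(x₂) + ... + f(xₙ)]

x_0 = 1.0000, f(x_0) = 0.708073, coefficient = 1
x_1 = 1.3333, f(x_1) = 0.944663, coefficient = 2
x_2 = 1.6667, f(x_2) = 0.990837, coefficient = 2
x_3 = 2.0000, f(x_3) = 0.826822, coefficient = 1

I ≈ (0.333333/2) × 5.405896 = 0.900983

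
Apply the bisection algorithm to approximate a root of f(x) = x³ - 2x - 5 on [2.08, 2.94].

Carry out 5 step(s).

f(x) = x³ - 2x - 5
Initial interval: [2.08, 2.94]

Iteration 1:
  c_1 = (2.080000 + 2.940000)/2 = 2.510000
  f(c_1) = f(2.510000) = 5.793251
  f(a) × f(c) < 0, new interval: [2.080000, 2.510000]
Iteration 2:
  c_2 = (2.080000 + 2.510000)/2 = 2.295000
  f(c_2) = f(2.295000) = 2.497822
  f(a) × f(c) < 0, new interval: [2.080000, 2.295000]
Iteration 3:
  c_3 = (2.080000 + 2.295000)/2 = 2.187500
  f(c_3) = f(2.187500) = 1.092529
  f(a) × f(c) < 0, new interval: [2.080000, 2.187500]
Iteration 4:
  c_4 = (2.080000 + 2.187500)/2 = 2.133750
  f(c_4) = f(2.133750) = 0.447227
  f(a) × f(c) < 0, new interval: [2.080000, 2.133750]
Iteration 5:
  c_5 = (2.080000 + 2.133750)/2 = 2.106875
  f(c_5) = f(2.106875) = 0.138504
  f(a) × f(c) < 0, new interval: [2.080000, 2.106875]

After 5 iteration(s), the approximation is c_5 = 2.106875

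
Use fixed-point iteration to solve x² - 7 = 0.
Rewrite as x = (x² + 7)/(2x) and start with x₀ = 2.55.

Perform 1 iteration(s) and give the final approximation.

Equation: x² - 7 = 0
Fixed-point form: x = (x² + 7)/(2x)
x₀ = 2.55

x_1 = g(2.550000) = 2.647549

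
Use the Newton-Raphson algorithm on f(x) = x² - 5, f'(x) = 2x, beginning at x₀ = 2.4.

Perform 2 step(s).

f(x) = x² - 5
f'(x) = 2x
x₀ = 2.4

Newton-Raphson formula: x_{n+1} = x_n - f(x_n)/f'(x_n)

Iteration 1:
  f(2.400000) = 0.760000
  f'(2.400000) = 4.800000
  x_1 = 2.400000 - 0.760000/4.800000 = 2.241667
Iteration 2:
  f(2.241667) = 0.025069
  f'(2.241667) = 4.483333
  x_2 = 2.241667 - 0.025069/4.483333 = 2.236075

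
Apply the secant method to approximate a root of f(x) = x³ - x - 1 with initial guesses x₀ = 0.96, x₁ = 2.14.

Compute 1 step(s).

f(x) = x³ - x - 1
x₀ = 0.96, x₁ = 2.14

Secant formula: x_{n+1} = x_n - f(x_n)(x_n - x_{n-1})/(f(x_n) - f(x_{n-1}))

Iteration 1:
  f(0.960000) = -1.075264
  f(2.140000) = 6.660344
  x_2 = 2.140000 - 6.660344×(2.140000 - 0.960000)/(6.660344 - (-1.075264))
       = 1.124022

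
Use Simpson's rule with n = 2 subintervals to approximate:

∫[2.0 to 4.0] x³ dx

f(x) = x³
a = 2.0, b = 4.0, n = 2
h = (b - a)/n = 1.000000

Simpson's rule: (h/3)[f(x₀) + 4f(x₁) + 2f(x₂) + ... + f(xₙ)]

x_0 = 2.0000, f(x_0) = 8.000000, coefficient = 1
x_1 = 3.0000, f(x_1) = 27.000000, coefficient = 4
x_2 = 4.0000, f(x_2) = 64.000000, coefficient = 1

I ≈ (1.000000/3) × 180.000000 = 60.000000
Exact value: 60.000000
Error: 0.000000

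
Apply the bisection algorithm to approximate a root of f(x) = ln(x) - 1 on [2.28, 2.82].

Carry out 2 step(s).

f(x) = ln(x) - 1
Initial interval: [2.28, 2.82]

Iteration 1:
  c_1 = (2.280000 + 2.820000)/2 = 2.550000
  f(c_1) = f(2.550000) = -0.063907
  f(a) × f(c) ≥ 0, new interval: [2.550000, 2.820000]
Iteration 2:
  c_2 = (2.550000 + 2.820000)/2 = 2.685000
  f(c_2) = f(2.685000) = -0.012319
  f(a) × f(c) ≥ 0, new interval: [2.685000, 2.820000]

After 2 iteration(s), the approximation is c_2 = 2.685000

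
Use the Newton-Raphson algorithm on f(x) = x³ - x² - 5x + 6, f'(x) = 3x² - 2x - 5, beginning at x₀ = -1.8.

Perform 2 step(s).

f(x) = x³ - x² - 5x + 6
f'(x) = 3x² - 2x - 5
x₀ = -1.8

Newton-Raphson formula: x_{n+1} = x_n - f(x_n)/f'(x_n)

Iteration 1:
  f(-1.800000) = 5.928000
  f'(-1.800000) = 8.320000
  x_1 = -1.800000 - 5.928000/8.320000 = -2.512500
Iteration 2:
  f(-2.512500) = -3.610705
  f'(-2.512500) = 18.962969
  x_2 = -2.512500 - (-3.610705)/18.962969 = -2.322092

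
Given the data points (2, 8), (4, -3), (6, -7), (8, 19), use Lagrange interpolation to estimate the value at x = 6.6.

Lagrange interpolation formula:
P(x) = Σ yᵢ × Lᵢ(x)
where Lᵢ(x) = Π_{j≠i} (x - xⱼ)/(xᵢ - xⱼ)

L_0(6.6) = (6.6 - 4)/(2 - 4) × (6.6 - 6)/(2 - 6) × (6.6 - 8)/(2 - 8) = 0.045500
L_1(6.6) = (6.6 - 2)/(4 - 2) × (6.6 - 6)/(4 - 6) × (6.6 - 8)/(4 - 8) = -0.241500
L_2(6.6) = (6.6 - 2)/(6 - 2) × (6.6 - 4)/(6 - 4) × (6.6 - 8)/(6 - 8) = 1.046500
L_3(6.6) = (6.6 - 2)/(8 - 2) × (6.6 - 4)/(8 - 4) × (6.6 - 6)/(8 - 6) = 0.149500

P(6.6) = 8×L_0(6.6) + (-3)×L_1(6.6) + (-7)×L_2(6.6) + 19×L_3(6.6)
P(6.6) = -3.396500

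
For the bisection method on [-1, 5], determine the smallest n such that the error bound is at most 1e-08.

We need (b-a)/2^n ≤ 1e-08
(5 - (-1))/2^n ≤ 1e-08
6/2^n ≤ 1e-08
2^n ≥ 600000000
n ≥ log₂(600000000) = 29.16
n ≥ 30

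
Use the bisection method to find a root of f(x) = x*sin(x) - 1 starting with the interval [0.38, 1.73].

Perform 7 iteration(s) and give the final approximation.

f(x) = x*sin(x) - 1
Initial interval: [0.38, 1.73]

Iteration 1:
  c_1 = (0.380000 + 1.730000)/2 = 1.055000
  f(c_1) = f(1.055000) = -0.082255
  f(a) × f(c) ≥ 0, new interval: [1.055000, 1.730000]
Iteration 2:
  c_2 = (1.055000 + 1.730000)/2 = 1.392500
  f(c_2) = f(1.392500) = 0.370425
  f(a) × f(c) < 0, new interval: [1.055000, 1.392500]
Iteration 3:
  c_3 = (1.055000 + 1.392500)/2 = 1.223750
  f(c_3) = f(1.223750) = 0.150792
  f(a) × f(c) < 0, new interval: [1.055000, 1.223750]
Iteration 4:
  c_4 = (1.055000 + 1.223750)/2 = 1.139375
  f(c_4) = f(1.139375) = 0.034977
  f(a) × f(c) < 0, new interval: [1.055000, 1.139375]
Iteration 5:
  c_5 = (1.055000 + 1.139375)/2 = 1.097187
  f(c_5) = f(1.097187) = -0.023582
  f(a) × f(c) ≥ 0, new interval: [1.097187, 1.139375]
Iteration 6:
  c_6 = (1.097187 + 1.139375)/2 = 1.118281
  f(c_6) = f(1.118281) = 0.005727
  f(a) × f(c) < 0, new interval: [1.097187, 1.118281]
Iteration 7:
  c_7 = (1.097187 + 1.118281)/2 = 1.107734
  f(c_7) = f(1.107734) = -0.008922
  f(a) × f(c) ≥ 0, new interval: [1.107734, 1.118281]

After 7 iteration(s), the approximation is c_7 = 1.107734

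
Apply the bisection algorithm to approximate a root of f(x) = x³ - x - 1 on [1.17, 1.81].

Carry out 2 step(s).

f(x) = x³ - x - 1
Initial interval: [1.17, 1.81]

Iteration 1:
  c_1 = (1.170000 + 1.810000)/2 = 1.490000
  f(c_1) = f(1.490000) = 0.817949
  f(a) × f(c) < 0, new interval: [1.170000, 1.490000]
Iteration 2:
  c_2 = (1.170000 + 1.490000)/2 = 1.330000
  f(c_2) = f(1.330000) = 0.022637
  f(a) × f(c) < 0, new interval: [1.170000, 1.330000]

After 2 iteration(s), the approximation is c_2 = 1.330000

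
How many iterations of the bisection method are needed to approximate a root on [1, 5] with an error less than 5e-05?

We need (b-a)/2^n ≤ 5e-05
(5 - 1)/2^n ≤ 5e-05
4/2^n ≤ 5e-05
2^n ≥ 80000
n ≥ log₂(80000) = 16.29
n ≥ 17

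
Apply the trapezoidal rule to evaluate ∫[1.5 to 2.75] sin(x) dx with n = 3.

f(x) = sin(x)
a = 1.5, b = 2.75, n = 3
h = (b - a)/n = 0.416667

Trapezoidal rule: (h/2)[f(x₀) + 2f(x₁) + 2f(x₂) + ... + f(xₙ)]

x_0 = 1.5000, f(x_0) = 0.997495, coefficient = 1
x_1 = 1.9167, f(x_1) = 0.940781, coefficient = 2
x_2 = 2.3333, f(x_2) = 0.723086, coefficient = 2
x_3 = 2.7500, f(x_3) = 0.381661, coefficient = 1

I ≈ (0.416667/2) × 4.706889 = 0.980602
Exact value: 0.995040
Error: 0.014438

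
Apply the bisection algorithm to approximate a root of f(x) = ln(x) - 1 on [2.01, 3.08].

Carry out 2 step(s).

f(x) = ln(x) - 1
Initial interval: [2.01, 3.08]

Iteration 1:
  c_1 = (2.010000 + 3.080000)/2 = 2.545000
  f(c_1) = f(2.545000) = -0.065869
  f(a) × f(c) ≥ 0, new interval: [2.545000, 3.080000]
Iteration 2:
  c_2 = (2.545000 + 3.080000)/2 = 2.812500
  f(c_2) = f(2.812500) = 0.034074
  f(a) × f(c) < 0, new interval: [2.545000, 2.812500]

After 2 iteration(s), the approximation is c_2 = 2.812500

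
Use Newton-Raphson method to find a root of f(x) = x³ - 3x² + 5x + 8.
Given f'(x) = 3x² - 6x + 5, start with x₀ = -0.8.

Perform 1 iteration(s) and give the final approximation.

f(x) = x³ - 3x² + 5x + 8
f'(x) = 3x² - 6x + 5
x₀ = -0.8

Newton-Raphson formula: x_{n+1} = x_n - f(x_n)/f'(x_n)

Iteration 1:
  f(-0.800000) = 1.568000
  f'(-0.800000) = 11.720000
  x_1 = -0.800000 - 1.568000/11.720000 = -0.933788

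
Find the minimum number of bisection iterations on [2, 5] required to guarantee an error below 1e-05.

We need (b-a)/2^n ≤ 1e-05
(5 - 2)/2^n ≤ 1e-05
3/2^n ≤ 1e-05
2^n ≥ 300000
n ≥ log₂(300000) = 18.19
n ≥ 19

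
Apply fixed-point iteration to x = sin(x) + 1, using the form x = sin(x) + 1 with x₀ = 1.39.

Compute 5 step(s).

Equation: x = sin(x) + 1
Fixed-point form: x = sin(x) + 1
x₀ = 1.39

x_1 = g(1.390000) = 1.983701
x_2 = g(1.983701) = 1.915959
x_3 = g(1.915959) = 1.941020
x_4 = g(1.941020) = 1.932246
x_5 = g(1.932246) = 1.935385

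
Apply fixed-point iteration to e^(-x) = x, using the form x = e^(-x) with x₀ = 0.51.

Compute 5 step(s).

Equation: e^(-x) = x
Fixed-point form: x = e^(-x)
x₀ = 0.51

x_1 = g(0.510000) = 0.600496
x_2 = g(0.600496) = 0.548540
x_3 = g(0.548540) = 0.577793
x_4 = g(0.577793) = 0.561135
x_5 = g(0.561135) = 0.570561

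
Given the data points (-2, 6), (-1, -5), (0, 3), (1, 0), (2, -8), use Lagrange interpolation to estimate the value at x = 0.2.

Lagrange interpolation formula:
P(x) = Σ yᵢ × Lᵢ(x)
where Lᵢ(x) = Π_{j≠i} (x - xⱼ)/(xᵢ - xⱼ)

L_0(0.2) = (0.2 - (-1))/(-2 - (-1)) × (0.2 - 0)/(-2 - 0) × (0.2 - 1)/(-2 - 1) × (0.2 - 2)/(-2 - 2) = 0.014400
L_1(0.2) = (0.2 - (-2))/(-1 - (-2)) × (0.2 - 0)/(-1 - 0) × (0.2 - 1)/(-1 - 1) × (0.2 - 2)/(-1 - 2) = -0.105600
L_2(0.2) = (0.2 - (-2))/(0 - (-2)) × (0.2 - (-1))/(0 - (-1)) × (0.2 - 1)/(0 - 1) × (0.2 - 2)/(0 - 2) = 0.950400
L_3(0.2) = (0.2 - (-2))/(1 - (-2)) × (0.2 - (-1))/(1 - (-1)) × (0.2 - 0)/(1 - 0) × (0.2 - 2)/(1 - 2) = 0.158400
L_4(0.2) = (0.2 - (-2))/(2 - (-2)) × (0.2 - (-1))/(2 - (-1)) × (0.2 - 0)/(2 - 0) × (0.2 - 1)/(2 - 1) = -0.017600

P(0.2) = 6×L_0(0.2) + (-5)×L_1(0.2) + 3×L_2(0.2) + 0×L_3(0.2) + (-8)×L_4(0.2)
P(0.2) = 3.606400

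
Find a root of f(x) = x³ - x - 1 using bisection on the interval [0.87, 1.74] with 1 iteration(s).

f(x) = x³ - x - 1
Initial interval: [0.87, 1.74]

Iteration 1:
  c_1 = (0.870000 + 1.740000)/2 = 1.305000
  f(c_1) = f(1.305000) = -0.082552
  f(a) × f(c) ≥ 0, new interval: [1.305000, 1.740000]

After 1 iteration(s), the approximation is c_1 = 1.305000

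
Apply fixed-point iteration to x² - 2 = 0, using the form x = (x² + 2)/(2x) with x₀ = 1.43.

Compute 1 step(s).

Equation: x² - 2 = 0
Fixed-point form: x = (x² + 2)/(2x)
x₀ = 1.43

x_1 = g(1.430000) = 1.414301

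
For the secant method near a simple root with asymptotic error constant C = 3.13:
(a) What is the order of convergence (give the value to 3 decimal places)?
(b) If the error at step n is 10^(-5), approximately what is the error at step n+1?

(a) Secant method has superlinear convergence with order φ = (1+√5)/2 ≈ 1.618.
    This means |e_{n+1}| ≈ C|e_n|^1.618.

(b) With |e_n| = 10^(-5) and C = 3.13:
    |e_{n+1}| ≈ 3.13 × (10^(-5))^1.618 = 3.13 × 10^(-8.09)

(a) ≈ 1.618 (golden ratio); (b) |e_{n+1}| ≈ 2.543e-08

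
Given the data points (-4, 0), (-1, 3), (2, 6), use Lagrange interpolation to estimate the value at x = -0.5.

Lagrange interpolation formula:
P(x) = Σ yᵢ × Lᵢ(x)
where Lᵢ(x) = Π_{j≠i} (x - xⱼ)/(xᵢ - xⱼ)

L_0(-0.5) = (-0.5 - (-1))/(-4 - (-1)) × (-0.5 - 2)/(-4 - 2) = -0.069444
L_1(-0.5) = (-0.5 - (-4))/(-1 - (-4)) × (-0.5 - 2)/(-1 - 2) = 0.972222
L_2(-0.5) = (-0.5 - (-4))/(2 - (-4)) × (-0.5 - (-1))/(2 - (-1)) = 0.097222

P(-0.5) = 0×L_0(-0.5) + 3×L_1(-0.5) + 6×L_2(-0.5)
P(-0.5) = 3.500000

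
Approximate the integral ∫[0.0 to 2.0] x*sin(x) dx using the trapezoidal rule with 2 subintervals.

f(x) = x*sin(x)
a = 0.0, b = 2.0, n = 2
h = (b - a)/n = 1.000000

Trapezoidal rule: (h/2)[f(x₀) + 2f(x₁) + 2f(x₂) + ... + f(xₙ)]

x_0 = 0.0000, f(x_0) = 0.000000, coefficient = 1
x_1 = 1.0000, f(x_1) = 0.841471, coefficient = 2
x_2 = 2.0000, f(x_2) = 1.818595, coefficient = 1

I ≈ (1.000000/2) × 3.501537 = 1.750768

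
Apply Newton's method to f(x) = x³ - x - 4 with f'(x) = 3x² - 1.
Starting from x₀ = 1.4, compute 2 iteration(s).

f(x) = x³ - x - 4
f'(x) = 3x² - 1
x₀ = 1.4

Newton-Raphson formula: x_{n+1} = x_n - f(x_n)/f'(x_n)

Iteration 1:
  f(1.400000) = -2.656000
  f'(1.400000) = 4.880000
  x_1 = 1.400000 - (-2.656000)/4.880000 = 1.944262
Iteration 2:
  f(1.944262) = 1.405352
  f'(1.944262) = 10.340468
  x_2 = 1.944262 - 1.405352/10.340468 = 1.808354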